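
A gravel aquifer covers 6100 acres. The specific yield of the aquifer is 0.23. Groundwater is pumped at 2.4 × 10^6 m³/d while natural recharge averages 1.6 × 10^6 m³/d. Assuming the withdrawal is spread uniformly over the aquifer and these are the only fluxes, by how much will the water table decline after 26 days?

Δh ≈ 3.66 m

A = 6100 acres = 2.469 × 10^7 m²
Net abstraction = 2.4 × 10^6 − 1.6 × 10^6 = 8 × 10^5 m³/d
ΔV = Q × t = 8 × 10^5 m³/d × 26 d = 2.08 × 10^7 m³
Δh = ΔV / (Sy × A) = 2.08 × 10^7 / (0.23 × 2.469 × 10^7) = 3.663 m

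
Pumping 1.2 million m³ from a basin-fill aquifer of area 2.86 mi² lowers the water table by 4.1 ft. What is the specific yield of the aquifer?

A = 2.86 mi² = 7.407 × 10^6 m²
Δh = 4.1 ft = 1.25 m
ΔV = 1.2 million m³ = 1.2 × 10^6 m³
Sy = ΔV / (A × Δh) = 1.2 × 10^6 m³ / (7.407 × 10^6 m² × 1.25 m) = 0.1296

Sy ≈ 0.13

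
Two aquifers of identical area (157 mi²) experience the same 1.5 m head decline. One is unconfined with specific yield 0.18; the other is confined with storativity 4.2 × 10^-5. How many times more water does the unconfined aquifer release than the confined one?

A = 157 mi² = 4.066 × 10^8 m²
Unconfined: ΔV_u = Sy × A × Δh = 0.18 × 4.066 × 10^8 × 1.5 = 1.098 × 10^8 m³
Confined: ΔV_c = S × A × Δh = 4.2 × 10^-5 × 4.066 × 10^8 × 1.5 = 25620 m³
Ratio = ΔV_u / ΔV_c = Sy / S = 0.18 / 4.2 × 10^-5 = 4286

ΔV_u / ΔV_c ≈ 4290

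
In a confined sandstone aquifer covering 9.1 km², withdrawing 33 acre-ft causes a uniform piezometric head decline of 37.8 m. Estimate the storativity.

A = 9.1 km² = 9.1 × 10^6 m²
ΔV = 33 acre-ft = 40700 m³
S = ΔV / (A × Δh) = 40700 m³ / (9.1 × 10^6 m² × 37.8 m) = 1.183 × 10^-4

S ≈ 1.2 × 10^-4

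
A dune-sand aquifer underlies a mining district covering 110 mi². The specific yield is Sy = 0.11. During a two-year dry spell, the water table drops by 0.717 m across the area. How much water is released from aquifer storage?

ΔV ≈ 2.25 × 10^7 m³

A = 110 mi² = 2.849 × 10^8 m²
ΔV = Sy × A × Δh = 0.11 × 2.849 × 10^8 m² × 0.717 m = 2.247 × 10^7 m³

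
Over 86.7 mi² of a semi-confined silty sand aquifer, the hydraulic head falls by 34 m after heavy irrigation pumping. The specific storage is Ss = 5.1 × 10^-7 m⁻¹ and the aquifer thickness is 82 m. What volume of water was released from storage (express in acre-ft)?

S = Ss × b = 5.1 × 10^-7 m⁻¹ × 82 m = 4.182 × 10^-5
A = 86.7 mi² = 2.246 × 10^8 m²
ΔV = S × A × Δh = 4.182 × 10^-5 × 2.246 × 10^8 m² × 34 m = 3.193 × 10^5 m³
ΔV = 3.193 × 10^5 m³ = 258.8 acre-ft

ΔV ≈ 259 acre-ft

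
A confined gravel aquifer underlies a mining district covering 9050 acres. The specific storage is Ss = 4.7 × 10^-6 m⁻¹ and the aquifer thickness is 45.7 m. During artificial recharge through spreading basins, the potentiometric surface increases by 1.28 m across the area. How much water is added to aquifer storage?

S = Ss × b = 4.7 × 10^-6 m⁻¹ × 45.7 m = 2.148 × 10^-4
A = 9050 acres = 3.662 × 10^7 m²
ΔV = S × A × Δh = 2.148 × 10^-4 × 3.662 × 10^7 m² × 1.28 m = 10070 m³

ΔV ≈ 10100 m³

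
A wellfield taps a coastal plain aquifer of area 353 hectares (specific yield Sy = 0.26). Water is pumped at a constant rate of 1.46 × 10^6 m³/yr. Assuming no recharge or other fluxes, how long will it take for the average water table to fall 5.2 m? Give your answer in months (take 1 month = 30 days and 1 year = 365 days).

A = 353 hectares = 3.53 × 10^6 m²
ΔV = Sy × A × Δh = 0.26 × 3.53 × 10^6 × 5.2 = 4.773 × 10^6 m³
Q = 1.46 × 10^6 m³/yr = 4000 m³/d
t = ΔV / Q = 4.773 × 10^6 m³ / 4000 m³/d = 1193 d
t = 1193 d ≈ 39.77 months

t ≈ 39.8 months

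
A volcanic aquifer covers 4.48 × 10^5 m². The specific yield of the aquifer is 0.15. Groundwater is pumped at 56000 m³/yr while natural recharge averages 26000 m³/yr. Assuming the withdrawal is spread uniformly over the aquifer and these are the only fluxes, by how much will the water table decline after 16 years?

Net abstraction = 56000 − 26000 = 30000 m³/yr
Q_net = 30000 m³/yr = 82.19 m³/d
t = 16 years = 5840 d
ΔV = Q × t = 82.19 m³/d × 5840 d = 4.8 × 10^5 m³
Δh = ΔV / (Sy × A) = 4.8 × 10^5 / (0.15 × 4.48 × 10^5) = 7.143 m

Δh ≈ 7.14 m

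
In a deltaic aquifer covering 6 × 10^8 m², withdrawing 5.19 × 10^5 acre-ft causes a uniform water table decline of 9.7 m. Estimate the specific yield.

ΔV = 5.19 × 10^5 acre-ft = 6.402 × 10^8 m³
Sy = ΔV / (A × Δh) = 6.402 × 10^8 m³ / (6 × 10^8 m² × 9.7 m) = 0.11

Sy ≈ 0.11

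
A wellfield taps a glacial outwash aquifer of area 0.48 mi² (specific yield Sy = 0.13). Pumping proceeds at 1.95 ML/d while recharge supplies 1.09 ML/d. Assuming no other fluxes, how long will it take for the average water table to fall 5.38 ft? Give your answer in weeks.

t ≈ 44 weeks

A = 0.48 mi² = 1.243 × 10^6 m²
Δh = 5.38 ft = 1.64 m
ΔV = Sy × A × Δh = 0.13 × 1.243 × 10^6 × 1.64 = 2.65 × 10^5 m³
Net withdrawal = 1.95 − 1.09 = 0.86 ML/d = 860 m³/d
t = ΔV / Q = 2.65 × 10^5 m³ / 860 m³/d = 308.2 d
t = 308.2 d ≈ 44.02 weeks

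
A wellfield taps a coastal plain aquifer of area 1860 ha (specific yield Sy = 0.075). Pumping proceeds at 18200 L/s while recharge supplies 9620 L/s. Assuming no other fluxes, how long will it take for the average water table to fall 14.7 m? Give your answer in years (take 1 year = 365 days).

t ≈ 0.0758 years

A = 1860 ha = 1.86 × 10^7 m²
ΔV = Sy × A × Δh = 0.075 × 1.86 × 10^7 × 14.7 = 2.051 × 10^7 m³
Net withdrawal = 18200 − 9620 = 8580 L/s = 7.413 × 10^5 m³/d
t = ΔV / Q = 2.051 × 10^7 m³ / 7.413 × 10^5 m³/d = 27.66 d
t = 27.66 d ≈ 0.07579 years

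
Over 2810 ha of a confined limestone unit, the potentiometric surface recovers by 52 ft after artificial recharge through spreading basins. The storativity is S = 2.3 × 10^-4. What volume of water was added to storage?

ΔV ≈ 1.02 × 10^5 m³

A = 2810 ha = 2.81 × 10^7 m²
Δh = 52 ft = 15.85 m
ΔV = S × A × Δh = 2.3 × 10^-4 × 2.81 × 10^7 m² × 15.85 m = 1.024 × 10^5 m³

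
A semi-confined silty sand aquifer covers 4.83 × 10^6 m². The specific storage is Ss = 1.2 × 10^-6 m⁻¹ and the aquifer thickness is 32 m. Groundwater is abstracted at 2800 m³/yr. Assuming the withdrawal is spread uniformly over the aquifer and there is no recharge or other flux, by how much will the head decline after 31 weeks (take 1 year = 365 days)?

S = Ss × b = 1.2 × 10^-6 m⁻¹ × 32 m = 3.84 × 10^-5
Q = 2800 m³/yr = 7.671 m³/d
t = 31 weeks = 217 d
ΔV = Q × t = 7.671 m³/d × 217 d = 1665 m³
Δh = ΔV / (S × A) = 1665 / (3.84 × 10^-5 × 4.83 × 10^6) = 8.975 m

Δh ≈ 8.98 m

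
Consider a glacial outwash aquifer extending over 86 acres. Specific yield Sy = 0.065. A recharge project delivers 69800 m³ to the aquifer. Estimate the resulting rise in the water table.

Δh ≈ 3.09 m

A = 86 acres = 3.48 × 10^5 m²
Δh = ΔV / (Sy × A) = 69800 m³ / (0.065 × 3.48 × 10^5 m²) = 3.086 m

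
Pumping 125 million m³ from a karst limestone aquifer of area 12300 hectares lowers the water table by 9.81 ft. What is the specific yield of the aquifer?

A = 12300 hectares = 1.23 × 10^8 m²
Δh = 9.81 ft = 2.99 m
ΔV = 125 million m³ = 1.25 × 10^8 m³
Sy = ΔV / (A × Δh) = 1.25 × 10^8 m³ / (1.23 × 10^8 m² × 2.99 m) = 0.3399

Sy ≈ 0.34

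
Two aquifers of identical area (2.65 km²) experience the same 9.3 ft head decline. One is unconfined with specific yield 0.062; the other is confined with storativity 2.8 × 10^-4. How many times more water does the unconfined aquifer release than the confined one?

ΔV_u / ΔV_c ≈ 221

A = 2.65 km² = 2.65 × 10^6 m²
Δh = 9.3 ft = 2.835 m
Unconfined: ΔV_u = Sy × A × Δh = 0.062 × 2.65 × 10^6 × 2.835 = 4.657 × 10^5 m³
Confined: ΔV_c = S × A × Δh = 2.8 × 10^-4 × 2.65 × 10^6 × 2.835 = 2103 m³
Ratio = ΔV_u / ΔV_c = Sy / S = 0.062 / 2.8 × 10^-4 = 221.4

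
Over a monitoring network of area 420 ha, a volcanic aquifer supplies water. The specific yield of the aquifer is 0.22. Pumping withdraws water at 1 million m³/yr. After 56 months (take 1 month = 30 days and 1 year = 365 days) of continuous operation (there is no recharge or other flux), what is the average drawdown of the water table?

Δh ≈ 4.98 m

A = 420 ha = 4.2 × 10^6 m²
Q = 1 million m³/yr = 2740 m³/d
t = 56 months = 1680 d
ΔV = Q × t = 2740 m³/d × 1680 d = 4.603 × 10^6 m³
Δh = ΔV / (Sy × A) = 4.603 × 10^6 / (0.22 × 4.2 × 10^6) = 4.981 m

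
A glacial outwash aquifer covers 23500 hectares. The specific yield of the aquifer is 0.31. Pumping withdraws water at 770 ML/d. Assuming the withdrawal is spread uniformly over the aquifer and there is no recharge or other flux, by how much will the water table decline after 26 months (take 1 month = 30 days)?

A = 23500 hectares = 2.35 × 10^8 m²
Q = 770 ML/d = 7.7 × 10^5 m³/d
t = 26 months = 780 d
ΔV = Q × t = 7.7 × 10^5 m³/d × 780 d = 6.006 × 10^8 m³
Δh = ΔV / (Sy × A) = 6.006 × 10^8 / (0.31 × 2.35 × 10^8) = 8.244 m

Δh ≈ 8.24 m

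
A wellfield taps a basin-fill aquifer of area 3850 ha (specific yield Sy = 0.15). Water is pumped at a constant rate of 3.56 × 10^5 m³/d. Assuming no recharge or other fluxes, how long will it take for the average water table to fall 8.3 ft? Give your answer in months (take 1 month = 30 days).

A = 3850 ha = 3.85 × 10^7 m²
Δh = 8.3 ft = 2.53 m
ΔV = Sy × A × Δh = 0.15 × 3.85 × 10^7 × 2.53 = 1.461 × 10^7 m³
t = ΔV / Q = 1.461 × 10^7 m³ / 3.56 × 10^5 m³/d = 41.04 d
t = 41.04 d ≈ 1.368 months

t ≈ 1.37 months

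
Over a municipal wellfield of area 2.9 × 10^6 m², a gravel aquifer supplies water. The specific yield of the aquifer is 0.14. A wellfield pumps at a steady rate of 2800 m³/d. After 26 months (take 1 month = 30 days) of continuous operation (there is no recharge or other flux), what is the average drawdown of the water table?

t = 26 months = 780 d
ΔV = Q × t = 2800 m³/d × 780 d = 2.184 × 10^6 m³
Δh = ΔV / (Sy × A) = 2.184 × 10^6 / (0.14 × 2.9 × 10^6) = 5.379 m

Δh ≈ 5.38 m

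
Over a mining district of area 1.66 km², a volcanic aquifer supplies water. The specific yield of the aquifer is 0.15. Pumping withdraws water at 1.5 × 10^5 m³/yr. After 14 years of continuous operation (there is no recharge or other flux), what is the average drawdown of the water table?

A = 1.66 km² = 1.66 × 10^6 m²
Q = 1.5 × 10^5 m³/yr = 411 m³/d
t = 14 years = 5110 d
ΔV = Q × t = 411 m³/d × 5110 d = 2.1 × 10^6 m³
Δh = ΔV / (Sy × A) = 2.1 × 10^6 / (0.15 × 1.66 × 10^6) = 8.434 m

Δh ≈ 8.43 m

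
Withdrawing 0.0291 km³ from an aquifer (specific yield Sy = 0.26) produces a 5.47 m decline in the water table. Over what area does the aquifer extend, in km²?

A ≈ 20.5 km²

ΔV = 0.0291 km³ = 2.91 × 10^7 m³
A = ΔV / (Sy × Δh) = 2.91 × 10^7 / (0.26 × 5.47) = 2.046 × 10^7 m²
A = 2.046 × 10^7 m² = 20.46 km²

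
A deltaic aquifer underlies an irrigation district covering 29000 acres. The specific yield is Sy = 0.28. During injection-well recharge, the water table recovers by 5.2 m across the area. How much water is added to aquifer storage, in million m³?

ΔV ≈ 171 million m³

A = 29000 acres = 1.174 × 10^8 m²
ΔV = Sy × A × Δh = 0.28 × 1.174 × 10^8 m² × 5.2 m = 1.709 × 10^8 m³
ΔV = 1.709 × 10^8 m³ = 170.9 million m³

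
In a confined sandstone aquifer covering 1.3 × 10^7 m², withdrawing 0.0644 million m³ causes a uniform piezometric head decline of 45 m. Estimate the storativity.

ΔV = 0.0644 million m³ = 64400 m³
S = ΔV / (A × Δh) = 64400 m³ / (1.3 × 10^7 m² × 45 m) = 1.101 × 10^-4

S ≈ 1.1 × 10^-4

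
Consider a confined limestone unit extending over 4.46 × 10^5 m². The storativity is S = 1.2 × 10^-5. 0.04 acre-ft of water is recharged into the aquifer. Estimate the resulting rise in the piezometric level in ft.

ΔV = 0.04 acre-ft = 49.34 m³
Δh = ΔV / (S × A) = 49.34 m³ / (1.2 × 10^-5 × 4.46 × 10^5 m²) = 9.219 m
Δh = 9.219 m = 30.25 ft

Δh ≈ 30.2 ft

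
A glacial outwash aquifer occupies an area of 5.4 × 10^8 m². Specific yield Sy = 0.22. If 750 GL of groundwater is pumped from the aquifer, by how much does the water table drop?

Δh ≈ 6.31 m

ΔV = 750 GL = 7.5 × 10^8 m³
Δh = ΔV / (Sy × A) = 7.5 × 10^8 m³ / (0.22 × 5.4 × 10^8 m²) = 6.313 m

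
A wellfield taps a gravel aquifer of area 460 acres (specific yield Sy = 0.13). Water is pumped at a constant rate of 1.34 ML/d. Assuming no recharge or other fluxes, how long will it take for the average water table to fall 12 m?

A = 460 acres = 1.862 × 10^6 m²
ΔV = Sy × A × Δh = 0.13 × 1.862 × 10^6 × 12 = 2.904 × 10^6 m³
Q = 1.34 ML/d = 1340 m³/d
t = ΔV / Q = 2.904 × 10^6 m³ / 1340 m³/d = 2167 d

t ≈ 2170 days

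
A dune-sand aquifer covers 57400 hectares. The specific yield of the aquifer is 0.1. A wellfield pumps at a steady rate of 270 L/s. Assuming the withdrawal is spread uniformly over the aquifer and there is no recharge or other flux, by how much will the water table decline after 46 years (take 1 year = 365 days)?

Δh ≈ 6.82 m

A = 57400 hectares = 5.74 × 10^8 m²
Q = 270 L/s = 23330 m³/d
t = 46 years = 16790 d
ΔV = Q × t = 23330 m³/d × 16790 d = 3.917 × 10^8 m³
Δh = ΔV / (Sy × A) = 3.917 × 10^8 / (0.1 × 5.74 × 10^8) = 6.824 m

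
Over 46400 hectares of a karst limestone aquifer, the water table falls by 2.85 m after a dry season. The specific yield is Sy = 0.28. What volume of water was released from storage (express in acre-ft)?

A = 46400 hectares = 4.64 × 10^8 m²
ΔV = Sy × A × Δh = 0.28 × 4.64 × 10^8 m² × 2.85 m = 3.703 × 10^8 m³
ΔV = 3.703 × 10^8 m³ = 3.002 × 10^5 acre-ft

ΔV ≈ 3 × 10^5 acre-ft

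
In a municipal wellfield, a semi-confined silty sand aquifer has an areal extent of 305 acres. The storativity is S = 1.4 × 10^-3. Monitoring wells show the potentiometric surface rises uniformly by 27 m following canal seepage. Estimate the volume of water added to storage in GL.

ΔV ≈ 0.0467 GL

A = 305 acres = 1.234 × 10^6 m²
ΔV = S × A × Δh = 0.0014 × 1.234 × 10^6 m² × 27 m = 46660 m³
ΔV = 46660 m³ = 0.04666 GL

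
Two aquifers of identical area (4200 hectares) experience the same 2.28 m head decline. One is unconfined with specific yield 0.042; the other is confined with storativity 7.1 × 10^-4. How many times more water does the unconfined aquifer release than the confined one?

A = 4200 hectares = 4.2 × 10^7 m²
Unconfined: ΔV_u = Sy × A × Δh = 0.042 × 4.2 × 10^7 × 2.28 = 4.022 × 10^6 m³
Confined: ΔV_c = S × A × Δh = 7.1 × 10^-4 × 4.2 × 10^7 × 2.28 = 67990 m³
Ratio = ΔV_u / ΔV_c = Sy / S = 0.042 / 7.1 × 10^-4 = 59.15

ΔV_u / ΔV_c ≈ 59.2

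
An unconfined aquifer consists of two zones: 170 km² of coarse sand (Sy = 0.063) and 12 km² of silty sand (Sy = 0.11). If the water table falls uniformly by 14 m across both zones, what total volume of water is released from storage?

ΔV ≈ 1.68 × 10^8 m³

A₁ = 170 km² = 1.7 × 10^8 m²; A₂ = 12 km² = 1.2 × 10^7 m²
ΔV₁ = 0.063 × 1.7 × 10^8 × 14 = 1.499 × 10^8 m³
ΔV₂ = 0.11 × 1.2 × 10^7 × 14 = 1.848 × 10^7 m³
ΔV = ΔV₁ + ΔV₂ = 1.684 × 10^8 m³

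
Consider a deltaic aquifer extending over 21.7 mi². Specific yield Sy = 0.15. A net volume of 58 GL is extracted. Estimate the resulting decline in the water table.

Δh ≈ 6.88 m

A = 21.7 mi² = 5.62 × 10^7 m²
ΔV = 58 GL = 5.8 × 10^7 m³
Δh = ΔV / (Sy × A) = 5.8 × 10^7 m³ / (0.15 × 5.62 × 10^7 m²) = 6.88 m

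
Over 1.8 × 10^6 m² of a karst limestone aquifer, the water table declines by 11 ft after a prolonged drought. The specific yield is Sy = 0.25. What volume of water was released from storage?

Δh = 11 ft = 3.353 m
ΔV = Sy × A × Δh = 0.25 × 1.8 × 10^6 m² × 3.353 m = 1.509 × 10^6 m³

ΔV ≈ 1.51 × 10^6 m³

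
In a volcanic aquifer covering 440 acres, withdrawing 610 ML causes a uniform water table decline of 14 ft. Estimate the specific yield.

A = 440 acres = 1.781 × 10^6 m²
Δh = 14 ft = 4.267 m
ΔV = 610 ML = 6.1 × 10^5 m³
Sy = ΔV / (A × Δh) = 6.1 × 10^5 m³ / (1.781 × 10^6 m² × 4.267 m) = 0.08028

Sy ≈ 0.08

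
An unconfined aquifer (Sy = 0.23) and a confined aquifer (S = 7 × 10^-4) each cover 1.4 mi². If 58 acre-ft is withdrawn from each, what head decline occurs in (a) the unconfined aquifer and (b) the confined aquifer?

Δh_u ≈ 0.0858 m; Δh_c ≈ 28.2 m

A = 1.4 mi² = 3.626 × 10^6 m²
ΔV = 58 acre-ft = 71540 m³
Unconfined: Δh_u = ΔV/(Sy·A) = 71540/(0.23 × 3.626 × 10^6) = 0.08578 m
Confined: Δh_c = ΔV/(S·A) = 71540/(7 × 10^-4 × 3.626 × 10^6) = 28.19 m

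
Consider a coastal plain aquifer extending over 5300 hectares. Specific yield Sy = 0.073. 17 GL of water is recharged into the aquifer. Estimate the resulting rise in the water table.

A = 5300 hectares = 5.3 × 10^7 m²
ΔV = 17 GL = 1.7 × 10^7 m³
Δh = ΔV / (Sy × A) = 1.7 × 10^7 m³ / (0.073 × 5.3 × 10^7 m²) = 4.394 m

Δh ≈ 4.39 m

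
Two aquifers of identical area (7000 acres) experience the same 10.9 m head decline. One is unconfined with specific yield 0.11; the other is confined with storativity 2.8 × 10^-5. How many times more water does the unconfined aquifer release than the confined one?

A = 7000 acres = 2.833 × 10^7 m²
Unconfined: ΔV_u = Sy × A × Δh = 0.11 × 2.833 × 10^7 × 10.9 = 3.397 × 10^7 m³
Confined: ΔV_c = S × A × Δh = 2.8 × 10^-5 × 2.833 × 10^7 × 10.9 = 8646 m³
Ratio = ΔV_u / ΔV_c = Sy / S = 0.11 / 2.8 × 10^-5 = 3929

ΔV_u / ΔV_c ≈ 3930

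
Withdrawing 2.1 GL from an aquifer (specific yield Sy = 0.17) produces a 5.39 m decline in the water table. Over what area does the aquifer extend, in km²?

A ≈ 2.29 km²

ΔV = 2.1 GL = 2.1 × 10^6 m³
A = ΔV / (Sy × Δh) = 2.1 × 10^6 / (0.17 × 5.39) = 2.292 × 10^6 m²
A = 2.292 × 10^6 m² = 2.292 km²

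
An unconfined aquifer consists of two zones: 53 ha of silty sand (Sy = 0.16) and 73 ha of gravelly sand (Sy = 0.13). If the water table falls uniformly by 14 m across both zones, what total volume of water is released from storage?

A₁ = 53 ha = 5.3 × 10^5 m²; A₂ = 73 ha = 7.3 × 10^5 m²
ΔV₁ = 0.16 × 5.3 × 10^5 × 14 = 1.187 × 10^6 m³
ΔV₂ = 0.13 × 7.3 × 10^5 × 14 = 1.329 × 10^6 m³
ΔV = ΔV₁ + ΔV₂ = 2.516 × 10^6 m³

ΔV ≈ 2.52 × 10^6 m³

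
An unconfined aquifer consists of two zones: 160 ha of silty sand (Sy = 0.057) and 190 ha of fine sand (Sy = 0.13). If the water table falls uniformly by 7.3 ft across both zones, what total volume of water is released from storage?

A₁ = 160 ha = 1.6 × 10^6 m²; A₂ = 190 ha = 1.9 × 10^6 m²
Δh = 7.3 ft = 2.225 m
ΔV₁ = 0.057 × 1.6 × 10^6 × 2.225 = 2.029 × 10^5 m³
ΔV₂ = 0.13 × 1.9 × 10^6 × 2.225 = 5.496 × 10^5 m³
ΔV = ΔV₁ + ΔV₂ = 7.525 × 10^5 m³

ΔV ≈ 7.53 × 10^5 m³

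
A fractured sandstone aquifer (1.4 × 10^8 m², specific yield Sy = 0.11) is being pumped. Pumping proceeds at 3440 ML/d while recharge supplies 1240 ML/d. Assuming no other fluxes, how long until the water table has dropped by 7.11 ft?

Δh = 7.11 ft = 2.167 m
ΔV = Sy × A × Δh = 0.11 × 1.4 × 10^8 × 2.167 = 3.337 × 10^7 m³
Net withdrawal = 3440 − 1240 = 2200 ML/d = 2.2 × 10^6 m³/d
t = ΔV / Q = 3.337 × 10^7 m³ / 2.2 × 10^6 m³/d = 15.17 d

t ≈ 15.2 days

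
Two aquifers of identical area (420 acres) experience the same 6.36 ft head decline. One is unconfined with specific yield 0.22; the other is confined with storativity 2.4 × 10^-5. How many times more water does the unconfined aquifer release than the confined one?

A = 420 acres = 1.7 × 10^6 m²
Δh = 6.36 ft = 1.939 m
Unconfined: ΔV_u = Sy × A × Δh = 0.22 × 1.7 × 10^6 × 1.939 = 7.249 × 10^5 m³
Confined: ΔV_c = S × A × Δh = 2.4 × 10^-5 × 1.7 × 10^6 × 1.939 = 79.08 m³
Ratio = ΔV_u / ΔV_c = Sy / S = 0.22 / 2.4 × 10^-5 = 9167

ΔV_u / ΔV_c ≈ 9170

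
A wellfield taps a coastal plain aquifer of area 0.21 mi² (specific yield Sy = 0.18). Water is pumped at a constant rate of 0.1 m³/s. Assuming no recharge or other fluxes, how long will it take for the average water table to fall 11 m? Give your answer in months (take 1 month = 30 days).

t ≈ 4.15 months

A = 0.21 mi² = 5.439 × 10^5 m²
ΔV = Sy × A × Δh = 0.18 × 5.439 × 10^5 × 11 = 1.077 × 10^6 m³
Q = 0.1 m³/s = 8640 m³/d
t = ΔV / Q = 1.077 × 10^6 m³ / 8640 m³/d = 124.6 d
t = 124.6 d ≈ 4.155 months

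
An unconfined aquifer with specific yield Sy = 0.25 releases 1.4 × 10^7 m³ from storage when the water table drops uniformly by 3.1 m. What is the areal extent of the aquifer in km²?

A ≈ 18.1 km²

A = ΔV / (Sy × Δh) = 1.4 × 10^7 / (0.25 × 3.1) = 1.806 × 10^7 m²
A = 1.806 × 10^7 m² = 18.06 km²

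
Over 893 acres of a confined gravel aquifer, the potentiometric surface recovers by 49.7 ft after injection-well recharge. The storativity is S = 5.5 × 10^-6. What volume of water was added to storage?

ΔV ≈ 301 m³

A = 893 acres = 3.614 × 10^6 m²
Δh = 49.7 ft = 15.15 m
ΔV = S × A × Δh = 5.5 × 10^-6 × 3.614 × 10^6 m² × 15.15 m = 301.1 m³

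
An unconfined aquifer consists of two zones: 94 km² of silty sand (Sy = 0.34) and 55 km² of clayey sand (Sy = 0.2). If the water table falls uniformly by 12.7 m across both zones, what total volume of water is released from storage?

ΔV ≈ 5.46 × 10^8 m³

A₁ = 94 km² = 9.4 × 10^7 m²; A₂ = 55 km² = 5.5 × 10^7 m²
ΔV₁ = 0.34 × 9.4 × 10^7 × 12.7 = 4.059 × 10^8 m³
ΔV₂ = 0.2 × 5.5 × 10^7 × 12.7 = 1.397 × 10^8 m³
ΔV = ΔV₁ + ΔV₂ = 5.456 × 10^8 m³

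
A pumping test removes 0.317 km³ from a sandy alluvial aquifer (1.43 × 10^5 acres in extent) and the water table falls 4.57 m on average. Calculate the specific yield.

A = 1.43 × 10^5 acres = 5.787 × 10^8 m²
ΔV = 0.317 km³ = 3.17 × 10^8 m³
Sy = ΔV / (A × Δh) = 3.17 × 10^8 m³ / (5.787 × 10^8 m² × 4.57 m) = 0.1199

Sy ≈ 0.12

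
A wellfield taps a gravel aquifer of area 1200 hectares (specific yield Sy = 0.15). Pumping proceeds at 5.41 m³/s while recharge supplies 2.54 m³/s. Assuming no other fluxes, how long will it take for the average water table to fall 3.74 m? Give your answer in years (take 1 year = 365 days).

A = 1200 hectares = 1.2 × 10^7 m²
ΔV = Sy × A × Δh = 0.15 × 1.2 × 10^7 × 3.74 = 6.732 × 10^6 m³
Net withdrawal = 5.41 − 2.54 = 2.87 m³/s = 2.48 × 10^5 m³/d
t = ΔV / Q = 6.732 × 10^6 m³ / 2.48 × 10^5 m³/d = 27.15 d
t = 27.15 d ≈ 0.07438 years

t ≈ 0.0744 years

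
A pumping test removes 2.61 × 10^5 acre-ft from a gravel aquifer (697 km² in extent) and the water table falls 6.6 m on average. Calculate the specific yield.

Sy ≈ 0.07

A = 697 km² = 6.97 × 10^8 m²
ΔV = 2.61 × 10^5 acre-ft = 3.219 × 10^8 m³
Sy = ΔV / (A × Δh) = 3.219 × 10^8 m³ / (6.97 × 10^8 m² × 6.6 m) = 0.06998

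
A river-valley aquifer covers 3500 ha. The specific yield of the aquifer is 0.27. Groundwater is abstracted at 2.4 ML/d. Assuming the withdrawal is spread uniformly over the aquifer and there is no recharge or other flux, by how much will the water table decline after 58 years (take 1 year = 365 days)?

A = 3500 ha = 3.5 × 10^7 m²
Q = 2.4 ML/d = 2400 m³/d
t = 58 years = 21170 d
ΔV = Q × t = 2400 m³/d × 21170 d = 5.081 × 10^7 m³
Δh = ΔV / (Sy × A) = 5.081 × 10^7 / (0.27 × 3.5 × 10^7) = 5.377 m

Δh ≈ 5.38 m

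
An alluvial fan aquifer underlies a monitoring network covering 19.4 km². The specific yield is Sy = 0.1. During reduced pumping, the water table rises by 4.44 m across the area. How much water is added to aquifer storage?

A = 19.4 km² = 1.94 × 10^7 m²
ΔV = Sy × A × Δh = 0.1 × 1.94 × 10^7 m² × 4.44 m = 8.614 × 10^6 m³

ΔV ≈ 8.61 × 10^6 m³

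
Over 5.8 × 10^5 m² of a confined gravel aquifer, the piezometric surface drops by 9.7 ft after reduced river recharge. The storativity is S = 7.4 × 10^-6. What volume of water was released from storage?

ΔV ≈ 12.7 m³

Δh = 9.7 ft = 2.957 m
ΔV = S × A × Δh = 7.4 × 10^-6 × 5.8 × 10^5 m² × 2.957 m = 12.69 m³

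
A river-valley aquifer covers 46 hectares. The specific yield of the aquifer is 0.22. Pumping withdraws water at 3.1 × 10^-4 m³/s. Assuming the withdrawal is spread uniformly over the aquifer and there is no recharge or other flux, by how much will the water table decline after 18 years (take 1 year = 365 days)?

A = 46 hectares = 4.6 × 10^5 m²
Q = 3.1 × 10^-4 m³/s = 26.78 m³/d
t = 18 years = 6570 d
ΔV = Q × t = 26.78 m³/d × 6570 d = 1.76 × 10^5 m³
Δh = ΔV / (Sy × A) = 1.76 × 10^5 / (0.22 × 4.6 × 10^5) = 1.739 m

Δh ≈ 1.74 m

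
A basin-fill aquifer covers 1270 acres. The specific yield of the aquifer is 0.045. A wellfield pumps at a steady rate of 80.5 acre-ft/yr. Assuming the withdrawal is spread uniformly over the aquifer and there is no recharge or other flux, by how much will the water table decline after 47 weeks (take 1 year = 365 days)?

Δh ≈ 0.387 m

A = 1270 acres = 5.14 × 10^6 m²
Q = 80.5 acre-ft/yr = 272 m³/d
t = 47 weeks = 329 d
ΔV = Q × t = 272 m³/d × 329 d = 89500 m³
Δh = ΔV / (Sy × A) = 89500 / (0.045 × 5.14 × 10^6) = 0.387 m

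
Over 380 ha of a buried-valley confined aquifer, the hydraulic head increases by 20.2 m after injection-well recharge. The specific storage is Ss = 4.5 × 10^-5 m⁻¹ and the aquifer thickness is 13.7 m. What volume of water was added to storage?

S = Ss × b = 4.5 × 10^-5 m⁻¹ × 13.7 m = 6.165 × 10^-4
A = 380 ha = 3.8 × 10^6 m²
ΔV = S × A × Δh = 6.165 × 10^-4 × 3.8 × 10^6 m² × 20.2 m = 47320 m³

ΔV ≈ 47300 m³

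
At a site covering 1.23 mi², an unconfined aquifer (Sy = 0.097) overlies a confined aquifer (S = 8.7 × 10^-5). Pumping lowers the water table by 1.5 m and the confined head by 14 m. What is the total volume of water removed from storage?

A = 1.23 mi² = 3.186 × 10^6 m²
Unconfined: ΔV_u = Sy × A × Δh_u = 0.097 × 3.186 × 10^6 × 1.5 = 4.635 × 10^5 m³
Confined: ΔV_c = S × A × Δh_c = 8.7 × 10^-5 × 3.186 × 10^6 × 14 = 3880 m³
Total ΔV = 4.635 × 10^5 + 3880 = 4.674 × 10^5 m³

ΔV ≈ 4.67 × 10^5 m³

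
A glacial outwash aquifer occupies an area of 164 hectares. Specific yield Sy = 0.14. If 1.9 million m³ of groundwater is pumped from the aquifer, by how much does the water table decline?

Δh ≈ 8.28 m

A = 164 hectares = 1.64 × 10^6 m²
ΔV = 1.9 million m³ = 1.9 × 10^6 m³
Δh = ΔV / (Sy × A) = 1.9 × 10^6 m³ / (0.14 × 1.64 × 10^6 m²) = 8.275 m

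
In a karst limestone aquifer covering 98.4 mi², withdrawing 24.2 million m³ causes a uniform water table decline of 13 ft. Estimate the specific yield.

Sy ≈ 0.024

A = 98.4 mi² = 2.549 × 10^8 m²
Δh = 13 ft = 3.962 m
ΔV = 24.2 million m³ = 2.42 × 10^7 m³
Sy = ΔV / (A × Δh) = 2.42 × 10^7 m³ / (2.549 × 10^8 m² × 3.962 m) = 0.02396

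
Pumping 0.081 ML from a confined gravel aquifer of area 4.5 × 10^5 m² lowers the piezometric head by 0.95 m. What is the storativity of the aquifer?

ΔV = 0.081 ML = 81 m³
S = ΔV / (A × Δh) = 81 m³ / (4.5 × 10^5 m² × 0.95 m) = 1.895 × 10^-4

S ≈ 1.9 × 10^-4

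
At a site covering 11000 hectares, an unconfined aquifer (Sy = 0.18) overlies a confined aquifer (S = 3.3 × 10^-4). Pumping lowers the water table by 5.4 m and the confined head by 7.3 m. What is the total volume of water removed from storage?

A = 11000 hectares = 1.1 × 10^8 m²
Unconfined: ΔV_u = Sy × A × Δh_u = 0.18 × 1.1 × 10^8 × 5.4 = 1.069 × 10^8 m³
Confined: ΔV_c = S × A × Δh_c = 3.3 × 10^-4 × 1.1 × 10^8 × 7.3 = 2.65 × 10^5 m³
Total ΔV = 1.069 × 10^8 + 2.65 × 10^5 = 1.072 × 10^8 m³

ΔV ≈ 1.07 × 10^8 m³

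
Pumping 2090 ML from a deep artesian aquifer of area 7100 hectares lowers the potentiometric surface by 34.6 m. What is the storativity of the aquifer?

A = 7100 hectares = 7.1 × 10^7 m²
ΔV = 2090 ML = 2.09 × 10^6 m³
S = ΔV / (A × Δh) = 2.09 × 10^6 m³ / (7.1 × 10^7 m² × 34.6 m) = 8.508 × 10^-4

S ≈ 8.5 × 10^-4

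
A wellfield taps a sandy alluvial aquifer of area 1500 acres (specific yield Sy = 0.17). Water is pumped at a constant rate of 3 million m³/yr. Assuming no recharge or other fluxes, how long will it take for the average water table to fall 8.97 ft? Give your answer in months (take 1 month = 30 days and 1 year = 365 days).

A = 1500 acres = 6.07 × 10^6 m²
Δh = 8.97 ft = 2.734 m
ΔV = Sy × A × Δh = 0.17 × 6.07 × 10^6 × 2.734 = 2.821 × 10^6 m³
Q = 3 million m³/yr = 8219 m³/d
t = ΔV / Q = 2.821 × 10^6 m³ / 8219 m³/d = 343.3 d
t = 343.3 d ≈ 11.44 months

t ≈ 11.4 months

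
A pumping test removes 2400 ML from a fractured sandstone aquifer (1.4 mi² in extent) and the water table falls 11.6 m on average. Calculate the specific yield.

Sy ≈ 0.057

A = 1.4 mi² = 3.626 × 10^6 m²
ΔV = 2400 ML = 2.4 × 10^6 m³
Sy = ΔV / (A × Δh) = 2.4 × 10^6 m³ / (3.626 × 10^6 m² × 11.6 m) = 0.05706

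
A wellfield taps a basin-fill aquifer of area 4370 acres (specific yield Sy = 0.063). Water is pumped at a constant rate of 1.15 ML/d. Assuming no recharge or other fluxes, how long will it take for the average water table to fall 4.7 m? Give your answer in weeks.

t ≈ 650 weeks

A = 4370 acres = 1.768 × 10^7 m²
ΔV = Sy × A × Δh = 0.063 × 1.768 × 10^7 × 4.7 = 5.236 × 10^6 m³
Q = 1.15 ML/d = 1150 m³/d
t = ΔV / Q = 5.236 × 10^6 m³ / 1150 m³/d = 4553 d
t = 4553 d ≈ 650.5 weeks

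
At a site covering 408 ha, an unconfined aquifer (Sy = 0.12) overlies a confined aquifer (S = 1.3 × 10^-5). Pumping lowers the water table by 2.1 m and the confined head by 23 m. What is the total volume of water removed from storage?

ΔV ≈ 1.03 × 10^6 m³

A = 408 ha = 4.08 × 10^6 m²
Unconfined: ΔV_u = Sy × A × Δh_u = 0.12 × 4.08 × 10^6 × 2.1 = 1.028 × 10^6 m³
Confined: ΔV_c = S × A × Δh_c = 1.3 × 10^-5 × 4.08 × 10^6 × 23 = 1220 m³
Total ΔV = 1.028 × 10^6 + 1220 = 1.029 × 10^6 m³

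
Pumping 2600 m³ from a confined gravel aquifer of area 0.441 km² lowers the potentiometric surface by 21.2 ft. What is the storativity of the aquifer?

A = 0.441 km² = 4.41 × 10^5 m²
Δh = 21.2 ft = 6.462 m
S = ΔV / (A × Δh) = 2600 m³ / (4.41 × 10^5 m² × 6.462 m) = 9.124 × 10^-4

S ≈ 9.1 × 10^-4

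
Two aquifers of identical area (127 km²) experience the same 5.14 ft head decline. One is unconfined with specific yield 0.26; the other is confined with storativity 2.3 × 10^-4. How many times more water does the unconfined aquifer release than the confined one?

A = 127 km² = 1.27 × 10^8 m²
Δh = 5.14 ft = 1.567 m
Unconfined: ΔV_u = Sy × A × Δh = 0.26 × 1.27 × 10^8 × 1.567 = 5.173 × 10^7 m³
Confined: ΔV_c = S × A × Δh = 2.3 × 10^-4 × 1.27 × 10^8 × 1.567 = 45760 m³
Ratio = ΔV_u / ΔV_c = Sy / S = 0.26 / 2.3 × 10^-4 = 1130

ΔV_u / ΔV_c ≈ 1130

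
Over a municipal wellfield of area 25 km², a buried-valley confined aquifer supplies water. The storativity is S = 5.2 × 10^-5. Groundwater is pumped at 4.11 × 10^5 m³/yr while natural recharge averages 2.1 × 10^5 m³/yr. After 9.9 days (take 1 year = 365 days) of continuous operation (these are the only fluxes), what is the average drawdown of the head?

Δh ≈ 4.19 m

A = 25 km² = 2.5 × 10^7 m²
Net abstraction = 4.11 × 10^5 − 2.1 × 10^5 = 2.01 × 10^5 m³/yr
Q_net = 2.01 × 10^5 m³/yr = 550.7 m³/d
ΔV = Q × t = 550.7 m³/d × 9.9 d = 5452 m³
Δh = ΔV / (S × A) = 5452 / (5.2 × 10^-5 × 2.5 × 10^7) = 4.194 m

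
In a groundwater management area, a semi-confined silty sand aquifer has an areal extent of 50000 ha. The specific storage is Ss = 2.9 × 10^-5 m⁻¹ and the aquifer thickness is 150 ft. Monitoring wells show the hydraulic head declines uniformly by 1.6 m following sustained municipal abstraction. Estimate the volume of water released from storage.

b = 150 ft = 45.72 m
S = Ss × b = 2.9 × 10^-5 m⁻¹ × 45.72 m = 1.326 × 10^-3
A = 50000 ha = 5 × 10^8 m²
ΔV = S × A × Δh = 0.001326 × 5 × 10^8 m² × 1.6 m = 1.061 × 10^6 m³

ΔV ≈ 1.06 × 10^6 m³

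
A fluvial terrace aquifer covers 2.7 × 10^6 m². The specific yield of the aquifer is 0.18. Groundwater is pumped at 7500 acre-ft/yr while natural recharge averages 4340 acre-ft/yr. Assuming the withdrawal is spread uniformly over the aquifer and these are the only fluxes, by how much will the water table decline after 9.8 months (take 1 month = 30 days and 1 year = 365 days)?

Net abstraction = 7500 − 4340 = 3160 acre-ft/yr
Q_net = 3160 acre-ft/yr = 10680 m³/d
t = 9.8 months = 294 d
ΔV = Q × t = 10680 m³/d × 294 d = 3.14 × 10^6 m³
Δh = ΔV / (Sy × A) = 3.14 × 10^6 / (0.18 × 2.7 × 10^6) = 6.46 m

Δh ≈ 6.46 m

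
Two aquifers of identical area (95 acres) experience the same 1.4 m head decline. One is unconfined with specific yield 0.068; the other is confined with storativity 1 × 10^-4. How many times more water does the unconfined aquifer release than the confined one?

ΔV_u / ΔV_c ≈ 680

A = 95 acres = 3.845 × 10^5 m²
Unconfined: ΔV_u = Sy × A × Δh = 0.068 × 3.845 × 10^5 × 1.4 = 36600 m³
Confined: ΔV_c = S × A × Δh = 1 × 10^-4 × 3.845 × 10^5 × 1.4 = 53.82 m³
Ratio = ΔV_u / ΔV_c = Sy / S = 0.068 / 1 × 10^-4 = 680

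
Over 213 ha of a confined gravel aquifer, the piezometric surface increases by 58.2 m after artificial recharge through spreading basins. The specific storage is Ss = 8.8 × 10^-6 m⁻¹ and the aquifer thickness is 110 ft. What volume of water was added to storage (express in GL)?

ΔV ≈ 0.0366 GL

b = 110 ft = 33.53 m
S = Ss × b = 8.8 × 10^-6 m⁻¹ × 33.53 m = 2.95 × 10^-4
A = 213 ha = 2.13 × 10^6 m²
ΔV = S × A × Δh = 2.95 × 10^-4 × 2.13 × 10^6 m² × 58.2 m = 36580 m³
ΔV = 36580 m³ = 0.03658 GL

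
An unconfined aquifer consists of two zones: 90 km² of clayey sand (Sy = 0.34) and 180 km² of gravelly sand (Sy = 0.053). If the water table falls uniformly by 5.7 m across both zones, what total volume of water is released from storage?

ΔV ≈ 2.29 × 10^8 m³

A₁ = 90 km² = 9 × 10^7 m²; A₂ = 180 km² = 1.8 × 10^8 m²
ΔV₁ = 0.34 × 9 × 10^7 × 5.7 = 1.744 × 10^8 m³
ΔV₂ = 0.053 × 1.8 × 10^8 × 5.7 = 5.438 × 10^7 m³
ΔV = ΔV₁ + ΔV₂ = 2.288 × 10^8 m³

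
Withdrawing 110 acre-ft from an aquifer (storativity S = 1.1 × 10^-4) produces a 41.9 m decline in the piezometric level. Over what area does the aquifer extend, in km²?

A ≈ 29.4 km²

ΔV = 110 acre-ft = 1.357 × 10^5 m³
A = ΔV / (S × Δh) = 1.357 × 10^5 / (1.1 × 10^-4 × 41.9) = 2.944 × 10^7 m²
A = 2.944 × 10^7 m² = 29.44 km²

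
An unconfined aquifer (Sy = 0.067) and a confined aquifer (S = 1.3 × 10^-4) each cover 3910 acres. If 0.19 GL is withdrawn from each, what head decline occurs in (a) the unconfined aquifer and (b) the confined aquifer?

A = 3910 acres = 1.582 × 10^7 m²
ΔV = 0.19 GL = 1.9 × 10^5 m³
Unconfined: Δh_u = ΔV/(Sy·A) = 1.9 × 10^5/(0.067 × 1.582 × 10^7) = 0.1792 m
Confined: Δh_c = ΔV/(S·A) = 1.9 × 10^5/(1.3 × 10^-4 × 1.582 × 10^7) = 92.37 m

Δh_u ≈ 0.179 m; Δh_c ≈ 92.4 m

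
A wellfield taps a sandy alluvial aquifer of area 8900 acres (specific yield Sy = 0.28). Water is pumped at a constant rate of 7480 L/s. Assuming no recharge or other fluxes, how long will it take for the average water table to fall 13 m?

A = 8900 acres = 3.602 × 10^7 m²
ΔV = Sy × A × Δh = 0.28 × 3.602 × 10^7 × 13 = 1.311 × 10^8 m³
Q = 7480 L/s = 6.463 × 10^5 m³/d
t = ΔV / Q = 1.311 × 10^8 m³ / 6.463 × 10^5 m³/d = 202.9 d

t ≈ 203 days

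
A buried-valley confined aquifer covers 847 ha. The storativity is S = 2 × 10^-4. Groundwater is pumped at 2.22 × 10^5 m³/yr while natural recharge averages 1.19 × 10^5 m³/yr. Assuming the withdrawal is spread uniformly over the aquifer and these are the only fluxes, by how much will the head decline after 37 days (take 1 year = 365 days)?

A = 847 ha = 8.47 × 10^6 m²
Net abstraction = 2.22 × 10^5 − 1.19 × 10^5 = 1.03 × 10^5 m³/yr
Q_net = 1.03 × 10^5 m³/yr = 282.2 m³/d
ΔV = Q × t = 282.2 m³/d × 37 d = 10440 m³
Δh = ΔV / (S × A) = 10440 / (2 × 10^-4 × 8.47 × 10^6) = 6.164 m

Δh ≈ 6.16 m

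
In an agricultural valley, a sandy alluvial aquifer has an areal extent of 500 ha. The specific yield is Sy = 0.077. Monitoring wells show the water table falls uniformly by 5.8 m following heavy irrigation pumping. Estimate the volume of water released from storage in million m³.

A = 500 ha = 5 × 10^6 m²
ΔV = Sy × A × Δh = 0.077 × 5 × 10^6 m² × 5.8 m = 2.233 × 10^6 m³
ΔV = 2.233 × 10^6 m³ = 2.233 million m³

ΔV ≈ 2.23 million m³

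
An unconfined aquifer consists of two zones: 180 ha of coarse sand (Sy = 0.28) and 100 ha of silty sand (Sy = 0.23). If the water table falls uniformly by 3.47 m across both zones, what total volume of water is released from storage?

ΔV ≈ 2.55 × 10^6 m³

A₁ = 180 ha = 1.8 × 10^6 m²; A₂ = 100 ha = 1 × 10^6 m²
ΔV₁ = 0.28 × 1.8 × 10^6 × 3.47 = 1.749 × 10^6 m³
ΔV₂ = 0.23 × 1 × 10^6 × 3.47 = 7.981 × 10^5 m³
ΔV = ΔV₁ + ΔV₂ = 2.547 × 10^6 m³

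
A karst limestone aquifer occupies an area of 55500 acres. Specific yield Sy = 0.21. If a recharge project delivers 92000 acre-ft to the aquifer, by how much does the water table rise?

A = 55500 acres = 2.246 × 10^8 m²
ΔV = 92000 acre-ft = 1.135 × 10^8 m³
Δh = ΔV / (Sy × A) = 1.135 × 10^8 m³ / (0.21 × 2.246 × 10^8 m²) = 2.406 m

Δh ≈ 2.41 m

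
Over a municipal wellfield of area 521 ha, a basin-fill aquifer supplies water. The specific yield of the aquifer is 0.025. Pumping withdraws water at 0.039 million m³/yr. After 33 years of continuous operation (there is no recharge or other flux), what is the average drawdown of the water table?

Δh ≈ 9.88 m

A = 521 ha = 5.21 × 10^6 m²
Q = 0.039 million m³/yr = 106.8 m³/d
t = 33 years = 12040 d
ΔV = Q × t = 106.8 m³/d × 12040 d = 1.287 × 10^6 m³
Δh = ΔV / (Sy × A) = 1.287 × 10^6 / (0.025 × 5.21 × 10^6) = 9.881 m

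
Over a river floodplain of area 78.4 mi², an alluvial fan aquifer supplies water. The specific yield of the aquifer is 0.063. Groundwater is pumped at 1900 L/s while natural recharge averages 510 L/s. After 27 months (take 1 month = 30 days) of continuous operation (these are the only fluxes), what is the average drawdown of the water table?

Δh ≈ 7.6 m

A = 78.4 mi² = 2.031 × 10^8 m²
Net abstraction = 1900 − 510 = 1390 L/s
Q_net = 1390 L/s = 1.201 × 10^5 m³/d
t = 27 months = 810 d
ΔV = Q × t = 1.201 × 10^5 m³/d × 810 d = 9.728 × 10^7 m³
Δh = ΔV / (Sy × A) = 9.728 × 10^7 / (0.063 × 2.031 × 10^8) = 7.604 m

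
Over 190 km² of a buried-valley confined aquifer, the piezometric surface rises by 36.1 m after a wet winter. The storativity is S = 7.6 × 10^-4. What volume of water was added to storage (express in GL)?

A = 190 km² = 1.9 × 10^8 m²
ΔV = S × A × Δh = 7.6 × 10^-4 × 1.9 × 10^8 m² × 36.1 m = 5.213 × 10^6 m³
ΔV = 5.213 × 10^6 m³ = 5.213 GL

ΔV ≈ 5.21 GL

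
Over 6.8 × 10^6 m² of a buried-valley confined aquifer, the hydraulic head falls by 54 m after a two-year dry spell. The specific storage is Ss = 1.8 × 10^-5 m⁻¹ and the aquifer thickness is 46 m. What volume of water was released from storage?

ΔV ≈ 3.04 × 10^5 m³

S = Ss × b = 1.8 × 10^-5 m⁻¹ × 46 m = 8.28 × 10^-4
ΔV = S × A × Δh = 8.28 × 10^-4 × 6.8 × 10^6 m² × 54 m = 3.04 × 10^5 m³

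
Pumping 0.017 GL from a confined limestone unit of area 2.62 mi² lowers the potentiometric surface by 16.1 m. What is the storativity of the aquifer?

S ≈ 1.6 × 10^-4

A = 2.62 mi² = 6.786 × 10^6 m²
ΔV = 0.017 GL = 17000 m³
S = ΔV / (A × Δh) = 17000 m³ / (6.786 × 10^6 m² × 16.1 m) = 1.556 × 10^-4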